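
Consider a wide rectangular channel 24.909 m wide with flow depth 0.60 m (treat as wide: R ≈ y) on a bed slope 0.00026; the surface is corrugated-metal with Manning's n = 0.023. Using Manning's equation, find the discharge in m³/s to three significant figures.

A = b·y = 24.909 × 0.60 = 14.95 m²
Wide channel: R ≈ y = 0.60 m
Q = (1/n)·A·R^(2/3)·S^(1/2) = (1/0.023) × 14.95 × 0.6000^(2/3) × 0.00026^(1/2) = 7.454 m³/s

7.45 m³/s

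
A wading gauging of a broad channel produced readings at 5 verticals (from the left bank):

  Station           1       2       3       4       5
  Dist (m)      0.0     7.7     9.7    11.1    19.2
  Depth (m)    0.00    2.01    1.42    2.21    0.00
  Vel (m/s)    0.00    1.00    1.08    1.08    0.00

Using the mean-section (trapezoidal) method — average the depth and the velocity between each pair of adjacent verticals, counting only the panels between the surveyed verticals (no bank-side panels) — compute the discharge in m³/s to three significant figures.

15.0 m³/s

Panel 1-2: Δb = 7.7 m, d̄ = (0.00+2.01)/2 = 1.005, v̄ = (0.00+1.00)/2 = 0.5 → q = 7.7×1.005×0.5 = 3.869 m³/s
Panel 2-3: Δb = 2 m, d̄ = (2.01+1.42)/2 = 1.715, v̄ = (1.00+1.08)/2 = 1.04 → q = 2×1.715×1.04 = 3.567 m³/s
Panel 3-4: Δb = 1.4 m, d̄ = (1.42+2.21)/2 = 1.815, v̄ = (1.08+1.08)/2 = 1.08 → q = 1.4×1.815×1.08 = 2.744 m³/s
Panel 4-5: Δb = 8.1 m, d̄ = (2.21+0.00)/2 = 1.105, v̄ = (1.08+0.00)/2 = 0.54 → q = 8.1×1.105×0.54 = 4.833 m³/s
Q = Σ q = 15.01 m³/s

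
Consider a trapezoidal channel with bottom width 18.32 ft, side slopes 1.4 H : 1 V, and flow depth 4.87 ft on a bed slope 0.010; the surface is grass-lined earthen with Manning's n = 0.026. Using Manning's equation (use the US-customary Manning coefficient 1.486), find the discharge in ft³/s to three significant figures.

1610 ft³/s

A = (b + z·y)·y = (18.32 + 1.4×4.87)×4.87 = 122.4 ft²
P = b + 2y√(1+z²) = 18.32 + 2×4.87×√(1+1.4²) = 35.08 ft
R = A/P = 122.4/35.08 = 3.490 ft
Q = (1.486/n)·A·R^(2/3)·S^(1/2) = (1.486/0.026) × 122.4 × 3.490^(2/3) × 0.010^(1/2) = 1610 ft³/s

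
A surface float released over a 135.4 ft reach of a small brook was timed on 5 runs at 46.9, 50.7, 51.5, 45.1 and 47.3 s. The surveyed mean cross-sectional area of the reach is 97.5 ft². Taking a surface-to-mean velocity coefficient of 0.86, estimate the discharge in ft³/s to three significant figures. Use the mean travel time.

t̄ = (46.9 + 50.7 + 51.5 + 45.1 + 47.3) / 5 = 48.3 s
v_surface = L / t̄ = 135.4 / 48.3 = 2.803 ft/s
v_mean = 0.86 × 2.803 = 2.411 ft/s
Q = A × v_mean = 97.5 × 2.411 = 235.1 ft³/s

235 ft³/s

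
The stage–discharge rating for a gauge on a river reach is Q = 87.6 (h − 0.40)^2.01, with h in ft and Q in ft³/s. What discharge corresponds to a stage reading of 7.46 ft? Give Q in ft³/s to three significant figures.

Q = 87.6 × (7.46 − 0.40)^2.01 = 87.6 × 7.06^2.01 = 4452 ft³/s

4450 ft³/s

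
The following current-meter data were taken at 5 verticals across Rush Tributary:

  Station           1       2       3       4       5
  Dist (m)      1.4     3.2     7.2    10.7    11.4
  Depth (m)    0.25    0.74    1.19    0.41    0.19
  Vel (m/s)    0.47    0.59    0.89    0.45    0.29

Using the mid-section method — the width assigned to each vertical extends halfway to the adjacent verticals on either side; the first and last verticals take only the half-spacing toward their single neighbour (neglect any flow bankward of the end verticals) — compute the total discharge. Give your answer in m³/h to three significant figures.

w_1 = (3.2 − 1.4)/2 = 0.9 m; q_1 = 0.47 × 0.25 × 0.9 = 0.1058 m³/s
w_2 = (7.2 − 1.4)/2 = 2.9 m; q_2 = 0.59 × 0.74 × 2.9 = 1.266 m³/s
w_3 = (10.7 − 3.2)/2 = 3.75 m; q_3 = 0.89 × 1.19 × 3.75 = 3.972 m³/s
w_4 = (11.4 − 7.2)/2 = 2.1 m; q_4 = 0.45 × 0.41 × 2.1 = 0.3875 m³/s
w_5 = (11.4 − 10.7)/2 = 0.35 m; q_5 = 0.29 × 0.19 × 0.35 = 0.01929 m³/s
Q = Σ qᵢ = 5.750 m³/s
= 5.750 × 3600 = 20700 m³/h

20700 m³/h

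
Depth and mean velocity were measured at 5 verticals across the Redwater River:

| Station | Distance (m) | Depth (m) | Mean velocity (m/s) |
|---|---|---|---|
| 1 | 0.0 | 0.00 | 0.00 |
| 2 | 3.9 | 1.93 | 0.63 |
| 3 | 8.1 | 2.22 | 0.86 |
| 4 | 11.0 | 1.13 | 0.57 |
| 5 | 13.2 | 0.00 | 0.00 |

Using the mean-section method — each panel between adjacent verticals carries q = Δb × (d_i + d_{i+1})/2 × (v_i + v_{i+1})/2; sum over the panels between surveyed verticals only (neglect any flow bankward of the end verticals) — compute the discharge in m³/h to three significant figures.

41400 m³/h

Panel 1-2: Δb = 3.9 m, d̄ = (0.00+1.93)/2 = 0.965, v̄ = (0.00+0.63)/2 = 0.315 → q = 3.9×0.965×0.315 = 1.186 m³/s
Panel 2-3: Δb = 4.2 m, d̄ = (1.93+2.22)/2 = 2.075, v̄ = (0.63+0.86)/2 = 0.745 → q = 4.2×2.075×0.745 = 6.493 m³/s
Panel 3-4: Δb = 2.9 m, d̄ = (2.22+1.13)/2 = 1.675, v̄ = (0.86+0.57)/2 = 0.715 → q = 2.9×1.675×0.715 = 3.473 m³/s
Panel 4-5: Δb = 2.2 m, d̄ = (1.13+0.00)/2 = 0.565, v̄ = (0.57+0.00)/2 = 0.285 → q = 2.2×0.565×0.285 = 0.3543 m³/s
Q = Σ q = 11.51 m³/s
= 11.51 × 3600 = 41420 m³/h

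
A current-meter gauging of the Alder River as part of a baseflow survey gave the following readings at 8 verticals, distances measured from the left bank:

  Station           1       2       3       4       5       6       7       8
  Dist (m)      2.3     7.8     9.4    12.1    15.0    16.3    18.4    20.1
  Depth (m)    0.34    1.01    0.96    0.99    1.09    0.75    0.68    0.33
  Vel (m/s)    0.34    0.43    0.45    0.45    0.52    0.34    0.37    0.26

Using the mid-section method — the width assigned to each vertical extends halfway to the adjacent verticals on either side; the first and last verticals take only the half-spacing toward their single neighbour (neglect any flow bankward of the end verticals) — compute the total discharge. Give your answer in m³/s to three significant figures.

w_1 = (7.8 − 2.3)/2 = 2.75 m; q_1 = 0.34 × 0.34 × 2.75 = 0.3179 m³/s
w_2 = (9.4 − 2.3)/2 = 3.55 m; q_2 = 0.43 × 1.01 × 3.55 = 1.542 m³/s
w_3 = (12.1 − 7.8)/2 = 2.15 m; q_3 = 0.45 × 0.96 × 2.15 = 0.9288 m³/s
w_4 = (15.0 − 9.4)/2 = 2.8 m; q_4 = 0.45 × 0.99 × 2.8 = 1.247 m³/s
w_5 = (16.3 − 12.1)/2 = 2.1 m; q_5 = 0.52 × 1.09 × 2.1 = 1.190 m³/s
w_6 = (18.4 − 15.0)/2 = 1.7 m; q_6 = 0.34 × 0.75 × 1.7 = 0.4335 m³/s
w_7 = (20.1 − 16.3)/2 = 1.9 m; q_7 = 0.37 × 0.68 × 1.9 = 0.4780 m³/s
w_8 = (20.1 − 18.4)/2 = 0.85 m; q_8 = 0.26 × 0.33 × 0.85 = 0.07293 m³/s
Q = Σ qᵢ = 6.211 m³/s

6.21 m³/s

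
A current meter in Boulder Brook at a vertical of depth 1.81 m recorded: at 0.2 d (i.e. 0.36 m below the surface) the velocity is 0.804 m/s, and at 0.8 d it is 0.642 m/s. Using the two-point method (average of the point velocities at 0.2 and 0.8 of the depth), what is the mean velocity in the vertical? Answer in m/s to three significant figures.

0.723 m/s

v̄ = (0.804 + 0.642) / 2 = 0.7230 m/s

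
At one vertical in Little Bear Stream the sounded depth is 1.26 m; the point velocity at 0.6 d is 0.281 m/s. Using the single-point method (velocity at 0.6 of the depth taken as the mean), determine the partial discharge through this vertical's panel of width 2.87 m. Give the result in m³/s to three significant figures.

1.02 m³/s

v̄ = v₀.₆ = 0.281 m/s
q = v̄ × d × w = 0.2810 × 1.26 × 2.87 = 1.016 m³/s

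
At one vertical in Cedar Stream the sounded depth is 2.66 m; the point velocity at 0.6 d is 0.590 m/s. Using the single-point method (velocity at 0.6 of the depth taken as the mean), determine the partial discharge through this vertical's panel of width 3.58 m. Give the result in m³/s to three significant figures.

v̄ = v₀.₆ = 0.590 m/s
q = v̄ × d × w = 0.5900 × 2.66 × 3.58 = 5.618 m³/s

5.62 m³/s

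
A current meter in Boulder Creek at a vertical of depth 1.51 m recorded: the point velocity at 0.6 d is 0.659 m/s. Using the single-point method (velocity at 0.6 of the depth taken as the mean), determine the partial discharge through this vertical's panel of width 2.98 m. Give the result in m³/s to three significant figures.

v̄ = v₀.₆ = 0.659 m/s
q = v̄ × d × w = 0.6590 × 1.51 × 2.98 = 2.965 m³/s

2.97 m³/s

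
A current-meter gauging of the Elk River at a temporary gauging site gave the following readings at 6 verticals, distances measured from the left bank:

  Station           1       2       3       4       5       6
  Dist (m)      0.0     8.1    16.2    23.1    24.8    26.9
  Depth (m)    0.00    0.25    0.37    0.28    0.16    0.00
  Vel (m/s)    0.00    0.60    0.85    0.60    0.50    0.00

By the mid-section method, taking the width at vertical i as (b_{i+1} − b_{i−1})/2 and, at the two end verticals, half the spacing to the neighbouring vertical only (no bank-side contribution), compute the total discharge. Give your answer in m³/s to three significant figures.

w_2 = (16.2 − 0.0)/2 = 8.1 m; q_2 = 0.60 × 0.25 × 8.1 = 1.215 m³/s
w_3 = (23.1 − 8.1)/2 = 7.5 m; q_3 = 0.85 × 0.37 × 7.5 = 2.359 m³/s
w_4 = (24.8 − 16.2)/2 = 4.3 m; q_4 = 0.60 × 0.28 × 4.3 = 0.7224 m³/s
w_5 = (26.9 − 23.1)/2 = 1.9 m; q_5 = 0.50 × 0.16 × 1.9 = 0.1520 m³/s
Stations 1, 6 contribute zero (depth or velocity is 0).
Q = Σ qᵢ = 4.448 m³/s

4.45 m³/s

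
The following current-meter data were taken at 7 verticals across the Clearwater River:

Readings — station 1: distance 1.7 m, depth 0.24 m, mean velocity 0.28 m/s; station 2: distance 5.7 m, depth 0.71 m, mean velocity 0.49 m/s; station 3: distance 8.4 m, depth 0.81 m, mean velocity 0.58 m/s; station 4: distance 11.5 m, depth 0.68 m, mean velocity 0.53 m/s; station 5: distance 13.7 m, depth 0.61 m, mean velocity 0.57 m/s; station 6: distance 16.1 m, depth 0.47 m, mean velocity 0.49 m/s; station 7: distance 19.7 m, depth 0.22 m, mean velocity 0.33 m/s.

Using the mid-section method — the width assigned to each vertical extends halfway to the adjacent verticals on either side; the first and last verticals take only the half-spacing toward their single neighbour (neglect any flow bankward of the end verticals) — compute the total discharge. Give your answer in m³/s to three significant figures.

5.24 m³/s

w_1 = (5.7 − 1.7)/2 = 2 m; q_1 = 0.28 × 0.24 × 2 = 0.1344 m³/s
w_2 = (8.4 − 1.7)/2 = 3.35 m; q_2 = 0.49 × 0.71 × 3.35 = 1.165 m³/s
w_3 = (11.5 − 5.7)/2 = 2.9 m; q_3 = 0.58 × 0.81 × 2.9 = 1.362 m³/s
w_4 = (13.7 − 8.4)/2 = 2.65 m; q_4 = 0.53 × 0.68 × 2.65 = 0.9551 m³/s
w_5 = (16.1 − 11.5)/2 = 2.3 m; q_5 = 0.57 × 0.61 × 2.3 = 0.7997 m³/s
w_6 = (19.7 − 13.7)/2 = 3 m; q_6 = 0.49 × 0.47 × 3 = 0.6909 m³/s
w_7 = (19.7 − 16.1)/2 = 1.8 m; q_7 = 0.33 × 0.22 × 1.8 = 0.1307 m³/s
Q = Σ qᵢ = 5.239 m³/s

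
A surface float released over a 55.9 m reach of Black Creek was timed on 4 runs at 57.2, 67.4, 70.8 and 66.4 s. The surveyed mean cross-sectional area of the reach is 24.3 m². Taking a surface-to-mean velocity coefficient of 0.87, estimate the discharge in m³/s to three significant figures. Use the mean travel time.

t̄ = (57.2 + 67.4 + 70.8 + 66.4) / 4 = 65.45 s
v_surface = L / t̄ = 55.9 / 65.45 = 0.8541 m/s
v_mean = 0.87 × 0.8541 = 0.7431 m/s
Q = A × v_mean = 24.3 × 0.7431 = 18.06 m³/s

18.1 m³/s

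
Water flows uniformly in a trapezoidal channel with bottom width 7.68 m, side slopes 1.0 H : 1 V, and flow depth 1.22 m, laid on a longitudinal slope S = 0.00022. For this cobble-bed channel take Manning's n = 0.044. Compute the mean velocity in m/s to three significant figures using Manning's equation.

0.332 m/s

A = (b + z·y)·y = (7.68 + 1.0×1.22)×1.22 = 10.86 m²
P = b + 2y√(1+z²) = 7.68 + 2×1.22×√(1+1.0²) = 11.13 m
R = A/P = 10.86/11.13 = 0.9755 m
Q = (1/n)·A·R^(2/3)·S^(1/2) = (1/0.044) × 10.86 × 0.9755^(2/3) × 0.00022^(1/2) = 3.600 m³/s
V = Q/A = 3.600/10.86 = 0.3316 m/s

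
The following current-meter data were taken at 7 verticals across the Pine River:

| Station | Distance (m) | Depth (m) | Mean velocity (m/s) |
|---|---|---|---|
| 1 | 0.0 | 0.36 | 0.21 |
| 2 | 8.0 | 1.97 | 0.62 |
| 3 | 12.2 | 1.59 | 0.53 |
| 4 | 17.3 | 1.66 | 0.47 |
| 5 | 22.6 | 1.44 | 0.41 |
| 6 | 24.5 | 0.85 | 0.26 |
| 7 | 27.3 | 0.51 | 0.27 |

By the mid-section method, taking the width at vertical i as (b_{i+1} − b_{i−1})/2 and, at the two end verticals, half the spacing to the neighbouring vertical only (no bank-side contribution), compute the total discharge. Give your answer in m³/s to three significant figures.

w_1 = (8.0 − 0.0)/2 = 4 m; q_1 = 0.21 × 0.36 × 4 = 0.3024 m³/s
w_2 = (12.2 − 0.0)/2 = 6.1 m; q_2 = 0.62 × 1.97 × 6.1 = 7.451 m³/s
w_3 = (17.3 − 8.0)/2 = 4.65 m; q_3 = 0.53 × 1.59 × 4.65 = 3.919 m³/s
w_4 = (22.6 − 12.2)/2 = 5.2 m; q_4 = 0.47 × 1.66 × 5.2 = 4.057 m³/s
w_5 = (24.5 − 17.3)/2 = 3.6 m; q_5 = 0.41 × 1.44 × 3.6 = 2.125 m³/s
w_6 = (27.3 − 22.6)/2 = 2.35 m; q_6 = 0.26 × 0.85 × 2.35 = 0.5194 m³/s
w_7 = (27.3 − 24.5)/2 = 1.4 m; q_7 = 0.27 × 0.51 × 1.4 = 0.1928 m³/s
Q = Σ qᵢ = 18.57 m³/s

18.6 m³/s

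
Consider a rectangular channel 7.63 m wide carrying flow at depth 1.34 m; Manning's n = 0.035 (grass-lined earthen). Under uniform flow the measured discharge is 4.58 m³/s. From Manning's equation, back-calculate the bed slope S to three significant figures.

0.000249

A = b·y = 7.63 × 1.34 = 10.22 m²
P = b + 2y = 7.63 + 2×1.34 = 10.31 m
R = A/P = 10.22/10.31 = 0.9917 m
S = (Q·n / (1·A·R^(2/3)))² = (4.58×0.035 / (1×10.22×0.9944))² = 0.0002486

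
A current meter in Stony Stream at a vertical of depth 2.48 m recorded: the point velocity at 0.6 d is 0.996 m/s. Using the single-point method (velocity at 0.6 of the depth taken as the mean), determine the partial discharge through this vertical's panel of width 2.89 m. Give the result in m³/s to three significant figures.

7.14 m³/s

v̄ = v₀.₆ = 0.996 m/s
q = v̄ × d × w = 0.9960 × 2.48 × 2.89 = 7.139 m³/s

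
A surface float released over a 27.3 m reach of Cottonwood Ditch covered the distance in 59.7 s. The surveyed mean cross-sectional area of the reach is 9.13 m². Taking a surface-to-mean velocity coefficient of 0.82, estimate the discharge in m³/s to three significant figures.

v_surface = L / t̄ = 27.3 / 59.7 = 0.4573 m/s
v_mean = 0.82 × 0.4573 = 0.3750 m/s
Q = A × v_mean = 9.13 × 0.3750 = 3.424 m³/s

3.42 m³/s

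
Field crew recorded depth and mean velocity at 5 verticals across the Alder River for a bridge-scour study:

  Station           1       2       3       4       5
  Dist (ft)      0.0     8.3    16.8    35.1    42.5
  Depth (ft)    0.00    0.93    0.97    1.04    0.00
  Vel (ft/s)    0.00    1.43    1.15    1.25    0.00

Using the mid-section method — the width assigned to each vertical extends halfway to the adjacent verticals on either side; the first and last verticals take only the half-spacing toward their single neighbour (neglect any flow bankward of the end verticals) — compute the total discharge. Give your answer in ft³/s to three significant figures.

42.8 ft³/s

w_2 = (16.8 − 0.0)/2 = 8.4 ft; q_2 = 1.43 × 0.93 × 8.4 = 11.17 ft³/s
w_3 = (35.1 − 8.3)/2 = 13.4 ft; q_3 = 1.15 × 0.97 × 13.4 = 14.95 ft³/s
w_4 = (42.5 − 16.8)/2 = 12.85 ft; q_4 = 1.25 × 1.04 × 12.85 = 16.71 ft³/s
Stations 1, 5 contribute zero (depth or velocity is 0).
Q = Σ qᵢ = 42.82 ft³/s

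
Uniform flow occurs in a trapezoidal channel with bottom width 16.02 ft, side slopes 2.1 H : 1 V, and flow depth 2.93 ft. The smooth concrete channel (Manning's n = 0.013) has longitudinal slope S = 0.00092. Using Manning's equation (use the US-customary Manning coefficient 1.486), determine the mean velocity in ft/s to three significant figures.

5.85 ft/s

A = (b + z·y)·y = (16.02 + 2.1×2.93)×2.93 = 64.97 ft²
P = b + 2y√(1+z²) = 16.02 + 2×2.93×√(1+2.1²) = 29.65 ft
R = A/P = 64.97/29.65 = 2.191 ft
Q = (1.486/n)·A·R^(2/3)·S^(1/2) = (1.486/0.013) × 64.97 × 2.191^(2/3) × 0.00092^(1/2) = 380.0 ft³/s
V = Q/A = 380.0/64.97 = 5.849 ft/s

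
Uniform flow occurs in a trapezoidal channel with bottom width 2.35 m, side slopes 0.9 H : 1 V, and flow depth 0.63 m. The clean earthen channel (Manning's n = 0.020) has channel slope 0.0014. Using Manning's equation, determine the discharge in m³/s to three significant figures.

A = (b + z·y)·y = (2.35 + 0.9×0.63)×0.63 = 1.838 m²
P = b + 2y√(1+z²) = 2.35 + 2×0.63×√(1+0.9²) = 4.045 m
R = A/P = 1.838/4.045 = 0.4543 m
Q = (1/n)·A·R^(2/3)·S^(1/2) = (1/0.020) × 1.838 × 0.4543^(2/3) × 0.0014^(1/2) = 2.032 m³/s

2.03 m³/s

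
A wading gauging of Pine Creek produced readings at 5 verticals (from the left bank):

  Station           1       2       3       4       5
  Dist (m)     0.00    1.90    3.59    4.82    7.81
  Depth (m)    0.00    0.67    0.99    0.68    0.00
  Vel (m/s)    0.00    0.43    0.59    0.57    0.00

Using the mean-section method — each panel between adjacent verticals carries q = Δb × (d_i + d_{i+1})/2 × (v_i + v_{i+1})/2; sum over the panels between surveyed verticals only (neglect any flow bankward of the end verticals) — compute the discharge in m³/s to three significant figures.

Panel 1-2: Δb = 1.9 m, d̄ = (0.00+0.67)/2 = 0.335, v̄ = (0.00+0.43)/2 = 0.215 → q = 1.9×0.335×0.215 = 0.1368 m³/s
Panel 2-3: Δb = 1.69 m, d̄ = (0.67+0.99)/2 = 0.83, v̄ = (0.43+0.59)/2 = 0.51 → q = 1.69×0.83×0.51 = 0.7154 m³/s
Panel 3-4: Δb = 1.23 m, d̄ = (0.99+0.68)/2 = 0.835, v̄ = (0.59+0.57)/2 = 0.58 → q = 1.23×0.835×0.58 = 0.5957 m³/s
Panel 4-5: Δb = 2.99 m, d̄ = (0.68+0.00)/2 = 0.34, v̄ = (0.57+0.00)/2 = 0.285 → q = 2.99×0.34×0.285 = 0.2897 m³/s
Q = Σ q = 1.738 m³/s

1.74 m³/s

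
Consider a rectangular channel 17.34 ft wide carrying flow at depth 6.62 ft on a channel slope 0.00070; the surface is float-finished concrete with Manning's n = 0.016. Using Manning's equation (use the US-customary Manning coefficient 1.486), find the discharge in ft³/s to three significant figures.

681 ft³/s

A = b·y = 17.34 × 6.62 = 114.8 ft²
P = b + 2y = 17.34 + 2×6.62 = 30.58 ft
R = A/P = 114.8/30.58 = 3.754 ft
Q = (1.486/n)·A·R^(2/3)·S^(1/2) = (1.486/0.016) × 114.8 × 3.754^(2/3) × 0.00070^(1/2) = 681.3 ft³/s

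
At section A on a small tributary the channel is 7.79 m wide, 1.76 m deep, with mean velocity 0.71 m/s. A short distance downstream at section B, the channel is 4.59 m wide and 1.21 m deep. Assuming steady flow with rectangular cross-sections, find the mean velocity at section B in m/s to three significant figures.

Q = A₁V₁ = (7.79×1.76) × 0.71 = 9.734 m³/s
A₂ = 4.59 × 1.21 = 5.554 m²
V₂ = Q/A₂ = 9.734/5.554 = 1.753 m/s

1.75 m/s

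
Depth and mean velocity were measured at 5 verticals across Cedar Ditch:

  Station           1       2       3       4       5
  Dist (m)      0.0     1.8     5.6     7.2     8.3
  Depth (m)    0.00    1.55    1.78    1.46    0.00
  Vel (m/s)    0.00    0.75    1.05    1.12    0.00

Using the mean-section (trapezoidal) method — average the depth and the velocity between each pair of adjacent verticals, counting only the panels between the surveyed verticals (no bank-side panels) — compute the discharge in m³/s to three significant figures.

9.48 m³/s

Panel 1-2: Δb = 1.8 m, d̄ = (0.00+1.55)/2 = 0.775, v̄ = (0.00+0.75)/2 = 0.375 → q = 1.8×0.775×0.375 = 0.5231 m³/s
Panel 2-3: Δb = 3.8 m, d̄ = (1.55+1.78)/2 = 1.665, v̄ = (0.75+1.05)/2 = 0.9 → q = 3.8×1.665×0.9 = 5.694 m³/s
Panel 3-4: Δb = 1.6 m, d̄ = (1.78+1.46)/2 = 1.62, v̄ = (1.05+1.12)/2 = 1.085 → q = 1.6×1.62×1.085 = 2.812 m³/s
Panel 4-5: Δb = 1.1 m, d̄ = (1.46+0.00)/2 = 0.73, v̄ = (1.12+0.00)/2 = 0.56 → q = 1.1×0.73×0.56 = 0.4497 m³/s
Q = Σ q = 9.479 m³/s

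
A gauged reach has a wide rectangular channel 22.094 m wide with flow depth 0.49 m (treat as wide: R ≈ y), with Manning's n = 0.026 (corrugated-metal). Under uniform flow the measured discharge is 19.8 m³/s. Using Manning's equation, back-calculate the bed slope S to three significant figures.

0.00585

A = b·y = 22.094 × 0.49 = 10.83 m²
Wide channel: R ≈ y = 0.49 m
S = (Q·n / (1·A·R^(2/3)))² = (19.8×0.026 / (1×10.83×0.6215))² = 0.005853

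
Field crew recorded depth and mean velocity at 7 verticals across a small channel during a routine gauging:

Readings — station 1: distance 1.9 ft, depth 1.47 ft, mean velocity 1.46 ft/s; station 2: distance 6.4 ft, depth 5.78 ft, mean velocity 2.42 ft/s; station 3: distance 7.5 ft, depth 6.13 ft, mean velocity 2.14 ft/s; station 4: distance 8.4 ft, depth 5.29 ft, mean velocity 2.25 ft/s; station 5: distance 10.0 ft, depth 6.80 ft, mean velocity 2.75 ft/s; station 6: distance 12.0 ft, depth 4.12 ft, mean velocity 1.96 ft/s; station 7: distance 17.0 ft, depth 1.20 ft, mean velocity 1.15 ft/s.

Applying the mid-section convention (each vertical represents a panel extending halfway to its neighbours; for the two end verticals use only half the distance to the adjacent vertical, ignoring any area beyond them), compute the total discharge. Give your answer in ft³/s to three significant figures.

137 ft³/s

w_1 = (6.4 − 1.9)/2 = 2.25 ft; q_1 = 1.46 × 1.47 × 2.25 = 4.829 ft³/s
w_2 = (7.5 − 1.9)/2 = 2.8 ft; q_2 = 2.42 × 5.78 × 2.8 = 39.17 ft³/s
w_3 = (8.4 − 6.4)/2 = 1 ft; q_3 = 2.14 × 6.13 × 1 = 13.12 ft³/s
w_4 = (10.0 − 7.5)/2 = 1.25 ft; q_4 = 2.25 × 5.29 × 1.25 = 14.88 ft³/s
w_5 = (12.0 − 8.4)/2 = 1.8 ft; q_5 = 2.75 × 6.80 × 1.8 = 33.66 ft³/s
w_6 = (17.0 − 10.0)/2 = 3.5 ft; q_6 = 1.96 × 4.12 × 3.5 = 28.26 ft³/s
w_7 = (17.0 − 12.0)/2 = 2.5 ft; q_7 = 1.15 × 1.20 × 2.5 = 3.450 ft³/s
Q = Σ qᵢ = 137.4 ft³/s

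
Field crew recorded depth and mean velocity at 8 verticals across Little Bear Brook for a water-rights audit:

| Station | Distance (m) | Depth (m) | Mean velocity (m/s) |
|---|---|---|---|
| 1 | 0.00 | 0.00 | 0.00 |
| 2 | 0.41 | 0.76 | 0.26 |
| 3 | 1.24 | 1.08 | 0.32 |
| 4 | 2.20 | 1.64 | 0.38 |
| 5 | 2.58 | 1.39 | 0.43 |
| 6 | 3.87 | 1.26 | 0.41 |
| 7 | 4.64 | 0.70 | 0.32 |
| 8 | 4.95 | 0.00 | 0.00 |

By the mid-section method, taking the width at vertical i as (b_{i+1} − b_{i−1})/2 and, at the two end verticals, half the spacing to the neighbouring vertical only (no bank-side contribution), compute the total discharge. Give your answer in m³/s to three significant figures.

2.00 m³/s

w_2 = (1.24 − 0.00)/2 = 0.62 m; q_2 = 0.26 × 0.76 × 0.62 = 0.1225 m³/s
w_3 = (2.20 − 0.41)/2 = 0.895 m; q_3 = 0.32 × 1.08 × 0.895 = 0.3093 m³/s
w_4 = (2.58 − 1.24)/2 = 0.67 m; q_4 = 0.38 × 1.64 × 0.67 = 0.4175 m³/s
w_5 = (3.87 − 2.20)/2 = 0.835 m; q_5 = 0.43 × 1.39 × 0.835 = 0.4991 m³/s
w_6 = (4.64 − 2.58)/2 = 1.03 m; q_6 = 0.41 × 1.26 × 1.03 = 0.5321 m³/s
w_7 = (4.95 − 3.87)/2 = 0.54 m; q_7 = 0.32 × 0.70 × 0.54 = 0.1210 m³/s
Stations 1, 8 contribute zero (depth or velocity is 0).
Q = Σ qᵢ = 2.002 m³/s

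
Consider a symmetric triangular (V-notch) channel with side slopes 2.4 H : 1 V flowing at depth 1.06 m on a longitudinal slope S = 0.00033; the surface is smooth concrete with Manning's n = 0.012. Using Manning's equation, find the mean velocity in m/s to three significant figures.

0.940 m/s

A = z·y² = 2.4×1.06² = 2.697 m²
P = 2y√(1+z²) = 2×1.06×√(1+2.4²) = 5.512 m
R = A/P = 2.697/5.512 = 0.4892 m
Q = (1/n)·A·R^(2/3)·S^(1/2) = (1/0.012) × 2.697 × 0.4892^(2/3) × 0.00033^(1/2) = 2.535 m³/s
V = Q/A = 2.535/2.697 = 0.9399 m/s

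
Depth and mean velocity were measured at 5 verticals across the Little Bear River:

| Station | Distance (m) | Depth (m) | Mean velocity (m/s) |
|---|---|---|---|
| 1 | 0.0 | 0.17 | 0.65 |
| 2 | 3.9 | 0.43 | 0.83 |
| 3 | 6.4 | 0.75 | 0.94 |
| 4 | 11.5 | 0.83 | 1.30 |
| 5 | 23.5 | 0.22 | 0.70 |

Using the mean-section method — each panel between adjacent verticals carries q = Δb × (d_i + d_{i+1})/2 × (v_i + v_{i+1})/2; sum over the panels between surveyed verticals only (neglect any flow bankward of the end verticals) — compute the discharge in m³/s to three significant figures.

13.0 m³/s

Panel 1-2: Δb = 3.9 m, d̄ = (0.17+0.43)/2 = 0.3, v̄ = (0.65+0.83)/2 = 0.74 → q = 3.9×0.3×0.74 = 0.8658 m³/s
Panel 2-3: Δb = 2.5 m, d̄ = (0.43+0.75)/2 = 0.59, v̄ = (0.83+0.94)/2 = 0.885 → q = 2.5×0.59×0.885 = 1.305 m³/s
Panel 3-4: Δb = 5.1 m, d̄ = (0.75+0.83)/2 = 0.79, v̄ = (0.94+1.30)/2 = 1.12 → q = 5.1×0.79×1.12 = 4.512 m³/s
Panel 4-5: Δb = 12 m, d̄ = (0.83+0.22)/2 = 0.525, v̄ = (1.30+0.70)/2 = 1 → q = 12×0.525×1 = 6.300 m³/s
Q = Σ q = 12.98 m³/s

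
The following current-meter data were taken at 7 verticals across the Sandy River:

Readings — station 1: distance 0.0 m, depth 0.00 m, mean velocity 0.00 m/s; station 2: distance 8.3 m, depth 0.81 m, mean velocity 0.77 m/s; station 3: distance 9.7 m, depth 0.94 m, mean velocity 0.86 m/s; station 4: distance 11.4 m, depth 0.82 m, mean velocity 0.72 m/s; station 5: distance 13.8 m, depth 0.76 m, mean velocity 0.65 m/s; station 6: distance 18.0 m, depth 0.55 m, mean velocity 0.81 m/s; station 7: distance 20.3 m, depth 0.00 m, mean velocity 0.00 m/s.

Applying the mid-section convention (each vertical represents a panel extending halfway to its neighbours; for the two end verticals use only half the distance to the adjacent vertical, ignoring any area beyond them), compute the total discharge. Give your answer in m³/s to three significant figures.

w_2 = (9.7 − 0.0)/2 = 4.85 m; q_2 = 0.77 × 0.81 × 4.85 = 3.025 m³/s
w_3 = (11.4 − 8.3)/2 = 1.55 m; q_3 = 0.86 × 0.94 × 1.55 = 1.253 m³/s
w_4 = (13.8 − 9.7)/2 = 2.05 m; q_4 = 0.72 × 0.82 × 2.05 = 1.210 m³/s
w_5 = (18.0 − 11.4)/2 = 3.3 m; q_5 = 0.65 × 0.76 × 3.3 = 1.630 m³/s
w_6 = (20.3 − 13.8)/2 = 3.25 m; q_6 = 0.81 × 0.55 × 3.25 = 1.448 m³/s
Stations 1, 7 contribute zero (depth or velocity is 0).
Q = Σ qᵢ = 8.566 m³/s

8.57 m³/s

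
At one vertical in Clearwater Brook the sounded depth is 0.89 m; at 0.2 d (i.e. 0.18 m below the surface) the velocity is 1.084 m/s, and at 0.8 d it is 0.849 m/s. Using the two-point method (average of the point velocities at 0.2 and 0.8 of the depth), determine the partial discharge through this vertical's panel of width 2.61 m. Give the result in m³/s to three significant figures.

2.25 m³/s

v̄ = (1.084 + 0.849) / 2 = 0.9665 m/s
q = v̄ × d × w = 0.9665 × 0.89 × 2.61 = 2.245 m³/s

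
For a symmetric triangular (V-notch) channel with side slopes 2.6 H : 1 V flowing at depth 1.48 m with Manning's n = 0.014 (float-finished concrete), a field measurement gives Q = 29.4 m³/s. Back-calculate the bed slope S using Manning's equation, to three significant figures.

A = z·y² = 2.6×1.48² = 5.695 m²
P = 2y√(1+z²) = 2×1.48×√(1+2.6²) = 8.246 m
R = A/P = 5.695/8.246 = 0.6907 m
S = (Q·n / (1·A·R^(2/3)))² = (29.4×0.014 / (1×5.695×0.7814))² = 0.008556

0.00856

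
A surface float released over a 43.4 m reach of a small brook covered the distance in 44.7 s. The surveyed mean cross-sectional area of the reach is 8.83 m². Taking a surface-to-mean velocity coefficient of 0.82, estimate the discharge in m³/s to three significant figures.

v_surface = L / t̄ = 43.4 / 44.7 = 0.9709 m/s
v_mean = 0.82 × 0.9709 = 0.7962 m/s
Q = A × v_mean = 8.83 × 0.7962 = 7.030 m³/s

7.03 m³/s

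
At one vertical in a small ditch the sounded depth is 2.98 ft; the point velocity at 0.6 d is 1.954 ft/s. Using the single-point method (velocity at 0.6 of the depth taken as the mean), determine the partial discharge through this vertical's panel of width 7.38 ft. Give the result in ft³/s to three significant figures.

v̄ = v₀.₆ = 1.954 ft/s
q = v̄ × d × w = 1.954 × 2.98 × 7.38 = 42.97 ft³/s

43.0 ft³/s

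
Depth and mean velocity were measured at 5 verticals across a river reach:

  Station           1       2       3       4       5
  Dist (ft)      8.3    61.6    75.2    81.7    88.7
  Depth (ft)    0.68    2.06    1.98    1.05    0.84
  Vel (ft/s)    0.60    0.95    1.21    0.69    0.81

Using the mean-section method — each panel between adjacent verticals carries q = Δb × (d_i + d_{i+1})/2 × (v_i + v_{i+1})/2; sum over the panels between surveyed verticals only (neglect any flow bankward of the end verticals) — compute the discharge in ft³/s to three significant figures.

101 ft³/s

Panel 1-2: Δb = 53.3 ft, d̄ = (0.68+2.06)/2 = 1.37, v̄ = (0.60+0.95)/2 = 0.775 → q = 53.3×1.37×0.775 = 56.59 ft³/s
Panel 2-3: Δb = 13.6 ft, d̄ = (2.06+1.98)/2 = 2.02, v̄ = (0.95+1.21)/2 = 1.08 → q = 13.6×2.02×1.08 = 29.67 ft³/s
Panel 3-4: Δb = 6.5 ft, d̄ = (1.98+1.05)/2 = 1.515, v̄ = (1.21+0.69)/2 = 0.95 → q = 6.5×1.515×0.95 = 9.355 ft³/s
Panel 4-5: Δb = 7 ft, d̄ = (1.05+0.84)/2 = 0.945, v̄ = (0.69+0.81)/2 = 0.75 → q = 7×0.945×0.75 = 4.961 ft³/s
Q = Σ q = 100.6 ft³/s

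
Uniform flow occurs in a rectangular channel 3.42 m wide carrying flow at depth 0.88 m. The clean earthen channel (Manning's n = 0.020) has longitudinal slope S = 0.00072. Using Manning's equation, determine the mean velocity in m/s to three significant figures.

A = b·y = 3.42 × 0.88 = 3.010 m²
P = b + 2y = 3.42 + 2×0.88 = 5.180 m
R = A/P = 3.010/5.180 = 0.5810 m
Q = (1/n)·A·R^(2/3)·S^(1/2) = (1/0.020) × 3.010 × 0.5810^(2/3) × 0.00072^(1/2) = 2.811 m³/s
V = Q/A = 2.811/3.010 = 0.9342 m/s

0.934 m/s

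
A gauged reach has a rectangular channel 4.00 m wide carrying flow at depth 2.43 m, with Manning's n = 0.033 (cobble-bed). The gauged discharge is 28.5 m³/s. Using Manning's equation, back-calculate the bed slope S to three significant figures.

A = b·y = 4.00 × 2.43 = 9.720 m²
P = b + 2y = 4.00 + 2×2.43 = 8.860 m
R = A/P = 9.720/8.860 = 1.097 m
S = (Q·n / (1·A·R^(2/3)))² = (28.5×0.033 / (1×9.720×1.064))² = 0.008274

0.00827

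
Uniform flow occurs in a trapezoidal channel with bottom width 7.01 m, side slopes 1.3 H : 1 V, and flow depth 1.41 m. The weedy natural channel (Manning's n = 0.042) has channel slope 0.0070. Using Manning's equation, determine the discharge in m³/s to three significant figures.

26.0 m³/s

A = (b + z·y)·y = (7.01 + 1.3×1.41)×1.41 = 12.47 m²
P = b + 2y√(1+z²) = 7.01 + 2×1.41×√(1+1.3²) = 11.64 m
R = A/P = 12.47/11.64 = 1.072 m
Q = (1/n)·A·R^(2/3)·S^(1/2) = (1/0.042) × 12.47 × 1.072^(2/3) × 0.0070^(1/2) = 26.01 m³/s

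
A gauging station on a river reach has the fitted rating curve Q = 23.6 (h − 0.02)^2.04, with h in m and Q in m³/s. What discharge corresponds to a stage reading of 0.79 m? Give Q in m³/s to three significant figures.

Q = 23.6 × (0.79 − 0.02)^2.04 = 23.6 × 0.77^2.04 = 13.85 m³/s

13.8 m³/s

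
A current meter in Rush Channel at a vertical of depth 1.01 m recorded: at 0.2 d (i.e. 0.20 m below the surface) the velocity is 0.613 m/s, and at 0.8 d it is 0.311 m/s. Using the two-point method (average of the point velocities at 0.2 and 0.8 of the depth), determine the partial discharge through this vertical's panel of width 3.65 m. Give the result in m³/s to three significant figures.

1.70 m³/s

v̄ = (0.613 + 0.311) / 2 = 0.4620 m/s
q = v̄ × d × w = 0.4620 × 1.01 × 3.65 = 1.703 m³/s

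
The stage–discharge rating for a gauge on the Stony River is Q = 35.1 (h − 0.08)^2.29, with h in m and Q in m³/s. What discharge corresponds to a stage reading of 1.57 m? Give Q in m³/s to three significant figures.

87.5 m³/s

Q = 35.1 × (1.57 − 0.08)^2.29 = 35.1 × 1.49^2.29 = 87.48 m³/s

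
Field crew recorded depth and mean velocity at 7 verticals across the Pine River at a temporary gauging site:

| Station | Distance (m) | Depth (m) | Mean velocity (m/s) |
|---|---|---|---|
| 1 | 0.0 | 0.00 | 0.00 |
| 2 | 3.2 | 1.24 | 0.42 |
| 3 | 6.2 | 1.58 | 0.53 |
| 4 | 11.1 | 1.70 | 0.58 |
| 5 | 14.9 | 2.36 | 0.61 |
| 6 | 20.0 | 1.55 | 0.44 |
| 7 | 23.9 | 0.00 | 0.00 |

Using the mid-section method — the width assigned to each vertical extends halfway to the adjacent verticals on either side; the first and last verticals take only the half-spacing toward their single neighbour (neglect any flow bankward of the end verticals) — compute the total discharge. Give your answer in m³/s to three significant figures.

w_2 = (6.2 − 0.0)/2 = 3.1 m; q_2 = 0.42 × 1.24 × 3.1 = 1.614 m³/s
w_3 = (11.1 − 3.2)/2 = 3.95 m; q_3 = 0.53 × 1.58 × 3.95 = 3.308 m³/s
w_4 = (14.9 − 6.2)/2 = 4.35 m; q_4 = 0.58 × 1.70 × 4.35 = 4.289 m³/s
w_5 = (20.0 − 11.1)/2 = 4.45 m; q_5 = 0.61 × 2.36 × 4.45 = 6.406 m³/s
w_6 = (23.9 − 14.9)/2 = 4.5 m; q_6 = 0.44 × 1.55 × 4.5 = 3.069 m³/s
Stations 1, 7 contribute zero (depth or velocity is 0).
Q = Σ qᵢ = 18.69 m³/s

18.7 m³/s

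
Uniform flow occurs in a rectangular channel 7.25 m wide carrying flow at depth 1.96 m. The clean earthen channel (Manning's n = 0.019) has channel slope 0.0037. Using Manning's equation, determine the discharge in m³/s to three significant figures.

53.4 m³/s

A = b·y = 7.25 × 1.96 = 14.21 m²
P = b + 2y = 7.25 + 2×1.96 = 11.17 m
R = A/P = 14.21/11.17 = 1.272 m
Q = (1/n)·A·R^(2/3)·S^(1/2) = (1/0.019) × 14.21 × 1.272^(2/3) × 0.0037^(1/2) = 53.41 m³/s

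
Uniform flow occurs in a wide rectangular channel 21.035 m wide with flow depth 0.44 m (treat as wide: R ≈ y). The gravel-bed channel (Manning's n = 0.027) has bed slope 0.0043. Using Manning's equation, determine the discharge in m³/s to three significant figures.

13.0 m³/s

A = b·y = 21.035 × 0.44 = 9.255 m²
Wide channel: R ≈ y = 0.44 m
Q = (1/n)·A·R^(2/3)·S^(1/2) = (1/0.027) × 9.255 × 0.4400^(2/3) × 0.0043^(1/2) = 13.00 m³/s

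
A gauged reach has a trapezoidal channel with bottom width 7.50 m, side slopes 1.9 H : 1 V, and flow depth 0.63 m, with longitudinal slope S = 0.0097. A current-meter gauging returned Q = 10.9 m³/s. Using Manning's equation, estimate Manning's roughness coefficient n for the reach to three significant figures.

0.0327

A = (b + z·y)·y = (7.50 + 1.9×0.63)×0.63 = 5.479 m²
P = b + 2y√(1+z²) = 7.50 + 2×0.63×√(1+1.9²) = 10.21 m
R = A/P = 5.479/10.21 = 0.5369 m
n = (1/Q)·A·R^(2/3)·S^(1/2) = (1/10.9) × 5.479 × 0.6606 × 0.09849 = 0.03270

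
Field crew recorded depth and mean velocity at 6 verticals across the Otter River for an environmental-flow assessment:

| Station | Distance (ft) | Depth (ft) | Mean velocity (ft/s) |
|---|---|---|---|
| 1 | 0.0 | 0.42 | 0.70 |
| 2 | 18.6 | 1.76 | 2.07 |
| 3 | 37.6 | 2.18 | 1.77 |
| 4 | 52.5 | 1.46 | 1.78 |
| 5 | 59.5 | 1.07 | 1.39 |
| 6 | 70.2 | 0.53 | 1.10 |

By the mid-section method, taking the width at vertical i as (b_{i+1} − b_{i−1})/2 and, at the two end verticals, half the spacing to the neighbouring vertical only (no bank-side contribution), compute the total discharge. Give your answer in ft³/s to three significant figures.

181 ft³/s

w_1 = (18.6 − 0.0)/2 = 9.3 ft; q_1 = 0.70 × 0.42 × 9.3 = 2.734 ft³/s
w_2 = (37.6 − 0.0)/2 = 18.8 ft; q_2 = 2.07 × 1.76 × 18.8 = 68.49 ft³/s
w_3 = (52.5 − 18.6)/2 = 16.95 ft; q_3 = 1.77 × 2.18 × 16.95 = 65.40 ft³/s
w_4 = (59.5 − 37.6)/2 = 10.95 ft; q_4 = 1.78 × 1.46 × 10.95 = 28.46 ft³/s
w_5 = (70.2 − 52.5)/2 = 8.85 ft; q_5 = 1.39 × 1.07 × 8.85 = 13.16 ft³/s
w_6 = (70.2 − 59.5)/2 = 5.35 ft; q_6 = 1.10 × 0.53 × 5.35 = 3.119 ft³/s
Q = Σ qᵢ = 181.4 ft³/s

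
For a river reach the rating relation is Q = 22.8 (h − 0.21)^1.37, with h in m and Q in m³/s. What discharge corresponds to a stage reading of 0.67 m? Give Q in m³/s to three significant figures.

7.87 m³/s

Q = 22.8 × (0.67 − 0.21)^1.37 = 22.8 × 0.46^1.37 = 7.869 m³/s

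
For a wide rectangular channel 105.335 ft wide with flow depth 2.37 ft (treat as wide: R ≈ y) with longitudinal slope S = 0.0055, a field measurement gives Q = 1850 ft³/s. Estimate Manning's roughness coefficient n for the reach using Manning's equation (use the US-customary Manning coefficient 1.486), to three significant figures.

0.0264

A = b·y = 105.335 × 2.37 = 249.6 ft²
Wide channel: R ≈ y = 2.37 ft
n = (1.486/Q)·A·R^(2/3)·S^(1/2) = (1.486/1850) × 249.6 × 1.778 × 0.07416 = 0.02644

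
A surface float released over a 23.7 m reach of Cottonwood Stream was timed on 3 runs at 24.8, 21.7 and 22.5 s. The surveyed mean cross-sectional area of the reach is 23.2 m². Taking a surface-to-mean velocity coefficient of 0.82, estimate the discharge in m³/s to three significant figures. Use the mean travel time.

19.6 m³/s

t̄ = (24.8 + 21.7 + 22.5) / 3 = 23 s
v_surface = L / t̄ = 23.7 / 23 = 1.030 m/s
v_mean = 0.82 × 1.030 = 0.8450 m/s
Q = A × v_mean = 23.2 × 0.8450 = 19.60 m³/s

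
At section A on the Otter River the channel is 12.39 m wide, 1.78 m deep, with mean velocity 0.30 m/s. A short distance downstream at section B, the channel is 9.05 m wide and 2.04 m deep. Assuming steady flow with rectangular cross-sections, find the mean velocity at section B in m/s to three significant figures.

0.358 m/s

Q = A₁V₁ = (12.39×1.78) × 0.30 = 6.616 m³/s
A₂ = 9.05 × 2.04 = 18.46 m²
V₂ = Q/A₂ = 6.616/18.46 = 0.3584 m/s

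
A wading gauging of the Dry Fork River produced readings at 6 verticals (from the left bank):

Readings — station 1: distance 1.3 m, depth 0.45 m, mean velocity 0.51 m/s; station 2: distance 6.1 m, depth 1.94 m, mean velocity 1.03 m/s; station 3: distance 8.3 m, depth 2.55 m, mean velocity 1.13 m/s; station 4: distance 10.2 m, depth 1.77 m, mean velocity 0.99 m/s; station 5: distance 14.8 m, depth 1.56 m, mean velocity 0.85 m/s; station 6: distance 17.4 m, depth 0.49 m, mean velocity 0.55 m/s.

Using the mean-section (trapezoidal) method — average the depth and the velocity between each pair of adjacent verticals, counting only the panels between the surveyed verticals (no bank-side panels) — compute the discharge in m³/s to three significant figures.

23.0 m³/s

Panel 1-2: Δb = 4.8 m, d̄ = (0.45+1.94)/2 = 1.195, v̄ = (0.51+1.03)/2 = 0.77 → q = 4.8×1.195×0.77 = 4.417 m³/s
Panel 2-3: Δb = 2.2 m, d̄ = (1.94+2.55)/2 = 2.245, v̄ = (1.03+1.13)/2 = 1.08 → q = 2.2×2.245×1.08 = 5.334 m³/s
Panel 3-4: Δb = 1.9 m, d̄ = (2.55+1.77)/2 = 2.16, v̄ = (1.13+0.99)/2 = 1.06 → q = 1.9×2.16×1.06 = 4.350 m³/s
Panel 4-5: Δb = 4.6 m, d̄ = (1.77+1.56)/2 = 1.665, v̄ = (0.99+0.85)/2 = 0.92 → q = 4.6×1.665×0.92 = 7.046 m³/s
Panel 5-6: Δb = 2.6 m, d̄ = (1.56+0.49)/2 = 1.025, v̄ = (0.85+0.55)/2 = 0.7 → q = 2.6×1.025×0.7 = 1.866 m³/s
Q = Σ q = 23.01 m³/s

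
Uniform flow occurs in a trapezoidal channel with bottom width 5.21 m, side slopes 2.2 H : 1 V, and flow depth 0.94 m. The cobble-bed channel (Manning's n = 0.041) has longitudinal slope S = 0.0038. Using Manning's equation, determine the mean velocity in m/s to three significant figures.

A = (b + z·y)·y = (5.21 + 2.2×0.94)×0.94 = 6.841 m²
P = b + 2y√(1+z²) = 5.21 + 2×0.94×√(1+2.2²) = 9.753 m
R = A/P = 6.841/9.753 = 0.7014 m
Q = (1/n)·A·R^(2/3)·S^(1/2) = (1/0.041) × 6.841 × 0.7014^(2/3) × 0.0038^(1/2) = 8.120 m³/s
V = Q/A = 8.120/6.841 = 1.187 m/s

1.19 m/s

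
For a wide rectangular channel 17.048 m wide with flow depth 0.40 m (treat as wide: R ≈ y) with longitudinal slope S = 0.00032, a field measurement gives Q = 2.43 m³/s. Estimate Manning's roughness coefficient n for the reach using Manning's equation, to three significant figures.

0.0273

A = b·y = 17.048 × 0.40 = 6.819 m²
Wide channel: R ≈ y = 0.40 m
n = (1/Q)·A·R^(2/3)·S^(1/2) = (1/2.43) × 6.819 × 0.5429 × 0.01789 = 0.02725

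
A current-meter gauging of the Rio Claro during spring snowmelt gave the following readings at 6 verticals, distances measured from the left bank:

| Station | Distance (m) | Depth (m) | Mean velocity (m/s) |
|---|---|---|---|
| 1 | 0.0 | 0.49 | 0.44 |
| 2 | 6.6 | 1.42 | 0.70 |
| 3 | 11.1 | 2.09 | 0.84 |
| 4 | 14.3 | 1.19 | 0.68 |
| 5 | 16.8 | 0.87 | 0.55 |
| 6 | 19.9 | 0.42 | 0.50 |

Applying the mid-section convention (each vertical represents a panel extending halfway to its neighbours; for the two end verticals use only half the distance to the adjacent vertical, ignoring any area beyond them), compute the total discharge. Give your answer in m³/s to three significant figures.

17.0 m³/s

w_1 = (6.6 − 0.0)/2 = 3.3 m; q_1 = 0.44 × 0.49 × 3.3 = 0.7115 m³/s
w_2 = (11.1 − 0.0)/2 = 5.55 m; q_2 = 0.70 × 1.42 × 5.55 = 5.517 m³/s
w_3 = (14.3 − 6.6)/2 = 3.85 m; q_3 = 0.84 × 2.09 × 3.85 = 6.759 m³/s
w_4 = (16.8 − 11.1)/2 = 2.85 m; q_4 = 0.68 × 1.19 × 2.85 = 2.306 m³/s
w_5 = (19.9 − 14.3)/2 = 2.8 m; q_5 = 0.55 × 0.87 × 2.8 = 1.340 m³/s
w_6 = (19.9 − 16.8)/2 = 1.55 m; q_6 = 0.50 × 0.42 × 1.55 = 0.3255 m³/s
Q = Σ qᵢ = 16.96 m³/s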